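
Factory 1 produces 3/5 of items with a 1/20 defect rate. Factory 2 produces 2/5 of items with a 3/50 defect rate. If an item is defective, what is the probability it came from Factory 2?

Using Bayes' theorem:
P(F1) = 3/5, P(D|F1) = 1/20
P(F2) = 2/5, P(D|F2) = 3/50
P(D) = P(D|F1)P(F1) + P(D|F2)P(F2)
     = \frac{27}{500}
P(F2|D) = P(D|F2)P(F2) / P(D)
= \frac{4}{9}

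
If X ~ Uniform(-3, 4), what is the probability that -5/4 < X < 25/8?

P(-5/4 < X < 25/8) = ∫_{-5/4}^{25/8} f(x) dx
where f(x) = \frac{1}{7}
= \frac{5}{8}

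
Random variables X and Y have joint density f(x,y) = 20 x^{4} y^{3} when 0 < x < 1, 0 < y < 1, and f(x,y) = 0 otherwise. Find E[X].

E[X] = ∫_0^1 ∫_0^1 x × f(x,y) dy dx
= ∫_0^1 ∫_0^1 x × (20 x^{4} y^{3}) dy dx
= \frac{5}{6}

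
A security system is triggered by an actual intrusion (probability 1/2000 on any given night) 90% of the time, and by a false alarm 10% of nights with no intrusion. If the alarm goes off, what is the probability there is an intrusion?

Let D = the rare event, + = positive/flagged.
P(D) = 1/2000
P(+|D) = 90/100 = 9/10
P(+|D') = 10/100 = 1/10
P(+) = P(+|D)P(D) + P(+|D')P(D')
     = \frac{9}{10} × \frac{1}{2000} + \frac{1}{10} × \frac{1999}{2000}
     = \frac{251}{2500}
P(D|+) = P(+|D)P(D)/P(+) = \frac{9}{2008}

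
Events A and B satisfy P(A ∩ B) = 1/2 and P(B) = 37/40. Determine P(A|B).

P(A|B) = P(A ∩ B) / P(B)
= (1/2) / (37/40)
= 20/37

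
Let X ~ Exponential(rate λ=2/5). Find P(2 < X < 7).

P(2 < X < 7) = ∫_{2}^{7} f(x) dx
where f(x) = \frac{2 e^{- \frac{2 x}{5}}}{5}
= - \frac{1 - e^{2}}{e^{\frac{14}{5}}}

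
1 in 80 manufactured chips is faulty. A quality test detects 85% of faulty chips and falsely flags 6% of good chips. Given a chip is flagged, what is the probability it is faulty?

Let D = the rare event, + = positive/flagged.
P(D) = 1/80
P(+|D) = 85/100 = 17/20
P(+|D') = 6/100 = 3/50
P(+) = P(+|D)P(D) + P(+|D')P(D')
     = \frac{17}{20} × \frac{1}{80} + \frac{3}{50} × \frac{79}{80}
     = \frac{559}{8000}
P(D|+) = P(+|D)P(D)/P(+) = \frac{85}{559}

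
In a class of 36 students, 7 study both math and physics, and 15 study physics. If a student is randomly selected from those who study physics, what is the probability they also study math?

P(A ∩ B) = 7/36
P(B) = 15/36 = 5/12
P(A|B) = P(A ∩ B) / P(B) = (7/36) / (5/12) = 7/15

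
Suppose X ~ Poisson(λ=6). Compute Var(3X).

For X ~ Poisson(λ=6):
Var(X) = 6
Var(3X) = (3)² × Var(X) = 9 × 6 = 54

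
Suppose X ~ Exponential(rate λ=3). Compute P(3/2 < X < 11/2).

P(3/2 < X < 11/2) = ∫_{3/2}^{11/2} f(x) dx
where f(x) = 3 e^{- 3 x}
= - \frac{1 - e^{12}}{e^{\frac{33}{2}}}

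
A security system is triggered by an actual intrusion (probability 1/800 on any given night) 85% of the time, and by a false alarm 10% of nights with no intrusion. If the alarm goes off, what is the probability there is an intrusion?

Let D = the rare event, + = positive/flagged.
P(D) = 1/800
P(+|D) = 85/100 = 17/20
P(+|D') = 10/100 = 1/10
P(+) = P(+|D)P(D) + P(+|D')P(D')
     = \frac{17}{20} × \frac{1}{800} + \frac{1}{10} × \frac{799}{800}
     = \frac{323}{3200}
P(D|+) = P(+|D)P(D)/P(+) = \frac{1}{95}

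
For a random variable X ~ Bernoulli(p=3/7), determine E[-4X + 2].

For X ~ Bernoulli(p=3/7):
E[X] = \frac{3}{7}
E[-4X + 2] = -4 × E[X] + 2 = \frac{2}{7}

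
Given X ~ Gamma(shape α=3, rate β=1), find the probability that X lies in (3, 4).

P(3 < X < 4) = ∫_{3}^{4} f(x) dx
where f(x) = \frac{x^{2} e^{- x}}{2}
= \frac{-26 + 17 e}{2 e^{4}}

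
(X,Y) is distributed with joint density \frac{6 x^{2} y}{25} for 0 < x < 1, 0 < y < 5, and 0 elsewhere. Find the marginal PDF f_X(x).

f_X(x) = ∫_0^5 f(x,y) dy
= ∫_0^5 \frac{6 x^{2} y}{25} dy
= 3 x^{2} for 0 < x < 1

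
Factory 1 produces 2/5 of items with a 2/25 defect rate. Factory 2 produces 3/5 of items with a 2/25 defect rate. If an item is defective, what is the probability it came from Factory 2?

Using Bayes' theorem:
P(F1) = 2/5, P(D|F1) = 2/25
P(F2) = 3/5, P(D|F2) = 2/25
P(D) = P(D|F1)P(F1) + P(D|F2)P(F2)
     = \frac{2}{25}
P(F2|D) = P(D|F2)P(F2) / P(D)
= \frac{3}{5}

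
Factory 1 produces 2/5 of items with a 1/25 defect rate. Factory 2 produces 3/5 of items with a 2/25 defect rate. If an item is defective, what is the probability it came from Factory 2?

Using Bayes' theorem:
P(F1) = 2/5, P(D|F1) = 1/25
P(F2) = 3/5, P(D|F2) = 2/25
P(D) = P(D|F1)P(F1) + P(D|F2)P(F2)
     = \frac{8}{125}
P(F2|D) = P(D|F2)P(F2) / P(D)
= \frac{3}{4}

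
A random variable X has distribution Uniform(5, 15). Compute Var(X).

For X ~ Uniform(5, 15):
Var(X) = \frac{25}{3}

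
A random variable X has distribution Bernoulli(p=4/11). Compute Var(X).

For X ~ Bernoulli(p=4/11):
Var(X) = \frac{28}{121}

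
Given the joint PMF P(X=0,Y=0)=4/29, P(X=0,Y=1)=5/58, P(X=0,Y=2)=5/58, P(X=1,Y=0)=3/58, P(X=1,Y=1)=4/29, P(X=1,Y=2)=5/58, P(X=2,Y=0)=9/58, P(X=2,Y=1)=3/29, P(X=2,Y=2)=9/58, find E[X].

First find marginal of X:
P(X=0) = 9/29
P(X=1) = 8/29
P(X=2) = 12/29
E[X] = 0 × 9/29 + 1 × 8/29 + 2 × 12/29 = 32/29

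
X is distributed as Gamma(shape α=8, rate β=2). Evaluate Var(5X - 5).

For X ~ Gamma(shape α=8, rate β=2):
Var(X) = 2
Var(5X - 5) = (5)² × Var(X) = 25 × 2 = 50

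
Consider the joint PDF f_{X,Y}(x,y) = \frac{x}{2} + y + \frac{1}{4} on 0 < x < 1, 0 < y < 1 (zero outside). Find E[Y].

E[Y] = ∫_0^1 ∫_0^1 y × f(x,y) dx dy
= \frac{7}{12}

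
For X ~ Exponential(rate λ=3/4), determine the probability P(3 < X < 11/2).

P(3 < X < 11/2) = ∫_{3}^{11/2} f(x) dx
where f(x) = \frac{3 e^{- \frac{3 x}{4}}}{4}
= - \frac{1}{e^{\frac{33}{8}}} + e^{- \frac{9}{4}}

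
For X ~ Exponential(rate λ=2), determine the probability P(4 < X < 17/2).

P(4 < X < 17/2) = ∫_{4}^{17/2} f(x) dx
where f(x) = 2 e^{- 2 x}
= - \frac{1 - e^{9}}{e^{17}}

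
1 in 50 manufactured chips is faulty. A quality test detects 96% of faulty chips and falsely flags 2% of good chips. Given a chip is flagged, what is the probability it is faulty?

Let D = the rare event, + = positive/flagged.
P(D) = 1/50
P(+|D) = 96/100 = 24/25
P(+|D') = 2/100 = 1/50
P(+) = P(+|D)P(D) + P(+|D')P(D')
     = \frac{24}{25} × \frac{1}{50} + \frac{1}{50} × \frac{49}{50}
     = \frac{97}{2500}
P(D|+) = P(+|D)P(D)/P(+) = \frac{48}{97}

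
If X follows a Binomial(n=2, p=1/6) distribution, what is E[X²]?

Using the identity E[X²] = Var(X) + (E[X])²:
E[X] = \frac{1}{3}
Var(X) = \frac{5}{18}
E[X²] = \frac{5}{18} + (\frac{1}{3})²
= \frac{7}{18}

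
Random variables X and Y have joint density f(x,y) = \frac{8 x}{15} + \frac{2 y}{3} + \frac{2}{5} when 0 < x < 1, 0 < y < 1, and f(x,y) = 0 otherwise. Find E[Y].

E[Y] = ∫_0^1 ∫_0^1 y × f(x,y) dx dy
= \frac{5}{9}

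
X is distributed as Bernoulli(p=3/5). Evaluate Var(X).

For X ~ Bernoulli(p=3/5):
Var(X) = \frac{6}{25}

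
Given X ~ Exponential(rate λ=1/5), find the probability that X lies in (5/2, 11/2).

P(5/2 < X < 11/2) = ∫_{5/2}^{11/2} f(x) dx
where f(x) = \frac{e^{- \frac{x}{5}}}{5}
= - \frac{1}{e^{\frac{11}{10}}} + e^{- \frac{1}{2}}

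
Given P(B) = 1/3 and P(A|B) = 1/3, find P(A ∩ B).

By definition, P(A|B) = P(A ∩ B) / P(B)
So P(A ∩ B) = P(A|B) × P(B)
= 1/3 × 1/3
= 1/9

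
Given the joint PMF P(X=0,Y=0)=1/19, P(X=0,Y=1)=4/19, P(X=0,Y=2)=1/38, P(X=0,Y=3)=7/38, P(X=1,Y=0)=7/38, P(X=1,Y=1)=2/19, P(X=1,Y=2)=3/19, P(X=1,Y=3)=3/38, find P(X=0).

P(X=0) = P(X=0,Y=0) + P(X=0,Y=1) + P(X=0,Y=2) + P(X=0,Y=3)
= 1/19 + 4/19 + 1/38 + 7/38
= 9/19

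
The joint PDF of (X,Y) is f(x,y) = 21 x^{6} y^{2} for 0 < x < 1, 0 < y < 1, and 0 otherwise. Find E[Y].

E[Y] = ∫_0^1 ∫_0^1 y × f(x,y) dx dy
= \frac{3}{4}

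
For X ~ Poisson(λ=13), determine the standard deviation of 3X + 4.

For X ~ Poisson(λ=13):
Var(X) = 13
SD(X) = √(Var(X)) = √(13) = \sqrt{13}
SD(3X + 4) = |3| × SD(X) = 3 × \sqrt{13} = 3 \sqrt{13}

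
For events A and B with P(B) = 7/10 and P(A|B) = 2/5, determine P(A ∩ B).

By definition, P(A|B) = P(A ∩ B) / P(B)
So P(A ∩ B) = P(A|B) × P(B)
= 2/5 × 7/10
= 7/25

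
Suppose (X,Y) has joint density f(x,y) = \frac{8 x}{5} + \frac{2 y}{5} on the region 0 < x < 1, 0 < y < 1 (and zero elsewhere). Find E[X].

E[X] = ∫_0^1 ∫_0^1 x × f(x,y) dy dx
= ∫_0^1 ∫_0^1 x × (\frac{8 x}{5} + \frac{2 y}{5}) dy dx
= \frac{19}{30}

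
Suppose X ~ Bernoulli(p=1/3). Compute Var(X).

For X ~ Bernoulli(p=1/3):
Var(X) = \frac{2}{9}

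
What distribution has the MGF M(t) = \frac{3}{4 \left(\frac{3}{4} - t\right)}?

The MGF M(t) = \frac{3}{4 \left(\frac{3}{4} - t\right)} is the standard form for the Exponential distribution.
Comparing with the known MGF formula identifies: Exponential(rate λ=3/4)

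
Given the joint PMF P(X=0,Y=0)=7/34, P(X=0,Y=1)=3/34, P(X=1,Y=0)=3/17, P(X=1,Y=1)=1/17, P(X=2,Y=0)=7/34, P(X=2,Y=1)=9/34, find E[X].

First find marginal of X:
P(X=0) = 5/17
P(X=1) = 4/17
P(X=2) = 8/17
E[X] = 0 × 5/17 + 1 × 4/17 + 2 × 8/17 = 20/17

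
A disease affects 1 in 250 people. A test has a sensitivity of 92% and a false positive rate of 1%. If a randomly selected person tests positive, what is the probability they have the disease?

Let D = the rare event, + = positive/flagged.
P(D) = 1/250
P(+|D) = 92/100 = 23/25
P(+|D') = 1/100
P(+) = P(+|D)P(D) + P(+|D')P(D')
     = \frac{23}{25} × \frac{1}{250} + \frac{1}{100} × \frac{249}{250}
     = \frac{341}{25000}
P(D|+) = P(+|D)P(D)/P(+) = \frac{92}{341}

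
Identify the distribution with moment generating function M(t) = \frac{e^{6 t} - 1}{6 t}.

The MGF M(t) = \frac{e^{6 t} - 1}{6 t} is the standard form for the Uniform distribution.
Comparing with the known MGF formula identifies: Uniform(0, 6)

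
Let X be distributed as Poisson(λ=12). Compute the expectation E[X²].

Using the identity E[X²] = Var(X) + (E[X])²:
E[X] = 12
Var(X) = 12
E[X²] = 12 + (12)²
= 156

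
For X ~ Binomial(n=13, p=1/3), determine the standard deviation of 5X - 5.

For X ~ Binomial(n=13, p=1/3):
Var(X) = \frac{26}{9}
SD(X) = √(Var(X)) = √(\frac{26}{9}) = \frac{\sqrt{26}}{3}
SD(5X - 5) = |5| × SD(X) = 5 × \frac{\sqrt{26}}{3} = \frac{5 \sqrt{26}}{3}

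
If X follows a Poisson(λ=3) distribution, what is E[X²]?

Using the identity E[X²] = Var(X) + (E[X])²:
E[X] = 3
Var(X) = 3
E[X²] = 3 + (3)²
= 12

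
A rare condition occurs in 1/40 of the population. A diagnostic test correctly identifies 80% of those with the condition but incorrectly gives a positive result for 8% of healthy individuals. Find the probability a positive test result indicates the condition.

Let D = the rare event, + = positive/flagged.
P(D) = 1/40
P(+|D) = 80/100 = 4/5
P(+|D') = 8/100 = 2/25
P(+) = P(+|D)P(D) + P(+|D')P(D')
     = \frac{4}{5} × \frac{1}{40} + \frac{2}{25} × \frac{39}{40}
     = \frac{49}{500}
P(D|+) = P(+|D)P(D)/P(+) = \frac{10}{49}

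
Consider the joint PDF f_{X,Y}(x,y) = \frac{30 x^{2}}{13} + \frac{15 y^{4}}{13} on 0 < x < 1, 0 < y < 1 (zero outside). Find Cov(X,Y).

E[XY] = ∫∫ xy × f(x,y) dx dy = \frac{5}{13}
E[X] = \frac{9}{13}
E[Y] = \frac{15}{26}
Cov(X,Y) = E[XY] - E[X]E[Y] = - \frac{5}{338}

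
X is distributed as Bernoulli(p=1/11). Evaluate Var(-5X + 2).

For X ~ Bernoulli(p=1/11):
Var(X) = \frac{10}{121}
Var(-5X + 2) = (-5)² × Var(X) = 25 × \frac{10}{121} = \frac{250}{121}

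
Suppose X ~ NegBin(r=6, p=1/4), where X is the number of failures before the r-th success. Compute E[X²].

Using the identity E[X²] = Var(X) + (E[X])²:
E[X] = 18
Var(X) = 72
E[X²] = 72 + (18)²
= 396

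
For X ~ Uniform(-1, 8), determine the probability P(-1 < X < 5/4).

P(-1 < X < 5/4) = ∫_{-1}^{5/4} f(x) dx
where f(x) = \frac{1}{9}
= \frac{1}{4}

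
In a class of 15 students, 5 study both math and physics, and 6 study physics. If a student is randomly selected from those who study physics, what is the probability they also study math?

P(A ∩ B) = 5/15 = 1/3
P(B) = 6/15 = 2/5
P(A|B) = P(A ∩ B) / P(B) = (1/3) / (2/5) = 5/6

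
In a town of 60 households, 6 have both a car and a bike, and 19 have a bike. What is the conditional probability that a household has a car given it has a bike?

P(A ∩ B) = 6/60 = 1/10
P(B) = 19/60
P(A|B) = P(A ∩ B) / P(B) = (1/10) / (19/60) = 6/19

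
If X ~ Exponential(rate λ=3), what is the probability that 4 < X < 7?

P(4 < X < 7) = ∫_{4}^{7} f(x) dx
where f(x) = 3 e^{- 3 x}
= - \frac{1 - e^{9}}{e^{21}}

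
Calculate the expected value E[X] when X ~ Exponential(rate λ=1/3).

For X ~ Exponential(rate λ=1/3), the expected value is:
E[X] = 3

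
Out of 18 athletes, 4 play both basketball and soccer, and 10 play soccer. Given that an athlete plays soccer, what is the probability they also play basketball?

P(A ∩ B) = 4/18 = 2/9
P(B) = 10/18 = 5/9
P(A|B) = P(A ∩ B) / P(B) = (2/9) / (5/9) = 2/5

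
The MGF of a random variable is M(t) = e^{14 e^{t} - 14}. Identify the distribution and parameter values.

The MGF M(t) = e^{14 e^{t} - 14} is the standard form for the Poisson distribution.
Comparing with the known MGF formula identifies: Poisson(λ=14)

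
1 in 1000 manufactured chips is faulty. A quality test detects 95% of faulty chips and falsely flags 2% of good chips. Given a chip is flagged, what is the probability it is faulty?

Let D = the rare event, + = positive/flagged.
P(D) = 1/1000
P(+|D) = 95/100 = 19/20
P(+|D') = 2/100 = 1/50
P(+) = P(+|D)P(D) + P(+|D')P(D')
     = \frac{19}{20} × \frac{1}{1000} + \frac{1}{50} × \frac{999}{1000}
     = \frac{2093}{100000}
P(D|+) = P(+|D)P(D)/P(+) = \frac{95}{2093}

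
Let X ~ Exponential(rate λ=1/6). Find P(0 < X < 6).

P(0 < X < 6) = ∫_{0}^{6} f(x) dx
where f(x) = \frac{e^{- \frac{x}{6}}}{6}
= 1 - e^{-1}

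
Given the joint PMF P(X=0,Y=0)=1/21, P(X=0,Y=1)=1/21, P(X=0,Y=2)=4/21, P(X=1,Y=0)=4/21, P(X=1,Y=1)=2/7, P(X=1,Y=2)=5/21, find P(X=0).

P(X=0) = P(X=0,Y=0) + P(X=0,Y=1) + P(X=0,Y=2)
= 1/21 + 1/21 + 4/21
= 2/7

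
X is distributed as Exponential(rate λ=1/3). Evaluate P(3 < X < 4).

P(3 < X < 4) = ∫_{3}^{4} f(x) dx
where f(x) = \frac{e^{- \frac{x}{3}}}{3}
= - \frac{1}{e^{\frac{4}{3}}} + e^{-1}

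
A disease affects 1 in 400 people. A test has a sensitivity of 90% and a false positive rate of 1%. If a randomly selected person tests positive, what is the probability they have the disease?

Let D = the rare event, + = positive/flagged.
P(D) = 1/400
P(+|D) = 90/100 = 9/10
P(+|D') = 1/100
P(+) = P(+|D)P(D) + P(+|D')P(D')
     = \frac{9}{10} × \frac{1}{400} + \frac{1}{100} × \frac{399}{400}
     = \frac{489}{40000}
P(D|+) = P(+|D)P(D)/P(+) = \frac{30}{163}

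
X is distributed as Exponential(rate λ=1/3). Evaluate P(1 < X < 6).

P(1 < X < 6) = ∫_{1}^{6} f(x) dx
where f(x) = \frac{e^{- \frac{x}{3}}}{3}
= - \frac{1}{e^{2}} + e^{- \frac{1}{3}}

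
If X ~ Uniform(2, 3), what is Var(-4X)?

For X ~ Uniform(2, 3):
Var(X) = \frac{1}{12}
Var(-4X) = (-4)² × Var(X) = 16 × \frac{1}{12} = \frac{4}{3}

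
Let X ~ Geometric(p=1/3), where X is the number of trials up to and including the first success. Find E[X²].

Using the identity E[X²] = Var(X) + (E[X])²:
E[X] = 3
Var(X) = 6
E[X²] = 6 + (3)²
= 15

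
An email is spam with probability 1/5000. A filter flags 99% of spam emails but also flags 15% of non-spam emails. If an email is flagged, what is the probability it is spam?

Let D = the rare event, + = positive/flagged.
P(D) = 1/5000
P(+|D) = 99/100
P(+|D') = 15/100 = 3/20
P(+) = P(+|D)P(D) + P(+|D')P(D')
     = \frac{99}{100} × \frac{1}{5000} + \frac{3}{20} × \frac{4999}{5000}
     = \frac{18771}{125000}
P(D|+) = P(+|D)P(D)/P(+) = \frac{33}{25028}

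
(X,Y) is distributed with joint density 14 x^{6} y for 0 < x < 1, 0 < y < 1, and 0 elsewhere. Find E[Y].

E[Y] = ∫_0^1 ∫_0^1 y × f(x,y) dx dy
= \frac{2}{3}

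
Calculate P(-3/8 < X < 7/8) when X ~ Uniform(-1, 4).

P(-3/8 < X < 7/8) = ∫_{-3/8}^{7/8} f(x) dx
where f(x) = \frac{1}{5}
= \frac{1}{4}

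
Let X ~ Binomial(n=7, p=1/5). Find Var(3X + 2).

For X ~ Binomial(n=7, p=1/5):
Var(X) = \frac{28}{25}
Var(3X + 2) = (3)² × Var(X) = 9 × \frac{28}{25} = \frac{252}{25}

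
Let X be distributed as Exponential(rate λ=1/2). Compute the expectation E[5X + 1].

For X ~ Exponential(rate λ=1/2):
E[X] = 2
E[5X + 1] = 5 × E[X] + 1 = 11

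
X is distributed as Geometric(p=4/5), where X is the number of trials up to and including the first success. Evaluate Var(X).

For X ~ Geometric(p=4/5), where X is the number of trials up to and including the first success:
Var(X) = \frac{5}{16}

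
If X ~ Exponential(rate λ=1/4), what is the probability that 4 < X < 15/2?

P(4 < X < 15/2) = ∫_{4}^{15/2} f(x) dx
where f(x) = \frac{e^{- \frac{x}{4}}}{4}
= - \frac{1}{e^{\frac{15}{8}}} + e^{-1}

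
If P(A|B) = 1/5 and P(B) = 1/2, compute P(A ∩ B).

By definition, P(A|B) = P(A ∩ B) / P(B)
So P(A ∩ B) = P(A|B) × P(B)
= 1/5 × 1/2
= 1/10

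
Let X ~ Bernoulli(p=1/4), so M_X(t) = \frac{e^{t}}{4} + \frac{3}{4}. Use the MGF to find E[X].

To find E[X], compute M^(1)(0):
M^(1)(t) = \frac{e^{t}}{4}
M^(1)(0) = \frac{1}{4}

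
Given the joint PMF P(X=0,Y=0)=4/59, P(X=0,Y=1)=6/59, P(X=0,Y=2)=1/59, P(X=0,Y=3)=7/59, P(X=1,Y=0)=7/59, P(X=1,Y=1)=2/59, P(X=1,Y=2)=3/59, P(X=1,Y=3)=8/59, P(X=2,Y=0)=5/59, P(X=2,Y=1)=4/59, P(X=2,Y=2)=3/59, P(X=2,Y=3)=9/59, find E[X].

First find marginal of X:
P(X=0) = 18/59
P(X=1) = 20/59
P(X=2) = 21/59
E[X] = 0 × 18/59 + 1 × 20/59 + 2 × 21/59 = 62/59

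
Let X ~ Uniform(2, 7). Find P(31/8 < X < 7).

P(31/8 < X < 7) = ∫_{31/8}^{7} f(x) dx
where f(x) = \frac{1}{5}
= \frac{5}{8}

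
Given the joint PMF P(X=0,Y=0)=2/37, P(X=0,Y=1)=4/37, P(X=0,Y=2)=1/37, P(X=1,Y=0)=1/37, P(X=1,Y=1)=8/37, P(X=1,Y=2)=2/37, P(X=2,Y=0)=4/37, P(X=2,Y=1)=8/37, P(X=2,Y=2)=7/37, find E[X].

First find marginal of X:
P(X=0) = 7/37
P(X=1) = 11/37
P(X=2) = 19/37
E[X] = 0 × 7/37 + 1 × 11/37 + 2 × 19/37 = 49/37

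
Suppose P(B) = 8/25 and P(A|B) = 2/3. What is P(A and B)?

By definition, P(A|B) = P(A ∩ B) / P(B)
So P(A ∩ B) = P(A|B) × P(B)
= 2/3 × 8/25
= 16/75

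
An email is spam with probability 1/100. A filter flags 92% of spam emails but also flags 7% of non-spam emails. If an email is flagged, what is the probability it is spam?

Let D = the rare event, + = positive/flagged.
P(D) = 1/100
P(+|D) = 92/100 = 23/25
P(+|D') = 7/100
P(+) = P(+|D)P(D) + P(+|D')P(D')
     = \frac{23}{25} × \frac{1}{100} + \frac{7}{100} × \frac{99}{100}
     = \frac{157}{2000}
P(D|+) = P(+|D)P(D)/P(+) = \frac{92}{785}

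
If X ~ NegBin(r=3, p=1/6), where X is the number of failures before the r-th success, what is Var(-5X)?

For X ~ NegBin(r=3, p=1/6), where X is the number of failures before the r-th success:
Var(X) = 90
Var(-5X) = (-5)² × Var(X) = 25 × 90 = 2250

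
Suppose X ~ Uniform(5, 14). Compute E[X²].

Using the identity E[X²] = Var(X) + (E[X])²:
E[X] = \frac{19}{2}
Var(X) = \frac{27}{4}
E[X²] = \frac{27}{4} + (\frac{19}{2})²
= 97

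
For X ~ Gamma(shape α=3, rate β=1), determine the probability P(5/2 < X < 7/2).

P(5/2 < X < 7/2) = ∫_{5/2}^{7/2} f(x) dx
where f(x) = \frac{x^{2} e^{- x}}{2}
= \frac{-85 + 53 e}{8 e^{\frac{7}{2}}}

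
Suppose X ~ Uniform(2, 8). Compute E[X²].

Using the identity E[X²] = Var(X) + (E[X])²:
E[X] = 5
Var(X) = 3
E[X²] = 3 + (5)²
= 28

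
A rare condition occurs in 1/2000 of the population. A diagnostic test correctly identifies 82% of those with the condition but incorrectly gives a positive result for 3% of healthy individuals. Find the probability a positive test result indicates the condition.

Let D = the rare event, + = positive/flagged.
P(D) = 1/2000
P(+|D) = 82/100 = 41/50
P(+|D') = 3/100
P(+) = P(+|D)P(D) + P(+|D')P(D')
     = \frac{41}{50} × \frac{1}{2000} + \frac{3}{100} × \frac{1999}{2000}
     = \frac{6079}{200000}
P(D|+) = P(+|D)P(D)/P(+) = \frac{82}{6079}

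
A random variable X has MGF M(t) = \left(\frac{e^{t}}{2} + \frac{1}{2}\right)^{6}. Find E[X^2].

To find E[X^2], compute M^(2)(0):
M^(1)(t) = 3 \left(\frac{e^{t}}{2} + \frac{1}{2}\right)^{5} e^{t}
M^(2)(t) = 3 \left(\frac{e^{t}}{2} + \frac{1}{2}\right)^{5} e^{t} + \frac{15 \left(\frac{e^{t}}{2} + \frac{1}{2}\right)^{4} e^{2 t}}{2}
M^(2)(0) = \frac{21}{2}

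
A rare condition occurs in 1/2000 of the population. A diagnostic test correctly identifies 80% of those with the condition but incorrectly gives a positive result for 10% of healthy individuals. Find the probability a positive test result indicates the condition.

Let D = the rare event, + = positive/flagged.
P(D) = 1/2000
P(+|D) = 80/100 = 4/5
P(+|D') = 10/100 = 1/10
P(+) = P(+|D)P(D) + P(+|D')P(D')
     = \frac{4}{5} × \frac{1}{2000} + \frac{1}{10} × \frac{1999}{2000}
     = \frac{2007}{20000}
P(D|+) = P(+|D)P(D)/P(+) = \frac{8}{2007}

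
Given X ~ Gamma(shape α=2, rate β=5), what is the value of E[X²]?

Using the identity E[X²] = Var(X) + (E[X])²:
E[X] = \frac{2}{5}
Var(X) = \frac{2}{25}
E[X²] = \frac{2}{25} + (\frac{2}{5})²
= \frac{6}{25}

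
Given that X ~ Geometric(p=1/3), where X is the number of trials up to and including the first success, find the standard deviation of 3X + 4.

For X ~ Geometric(p=1/3), where X is the number of trials up to and including the first success:
Var(X) = 6
SD(X) = √(Var(X)) = √(6) = \sqrt{6}
SD(3X + 4) = |3| × SD(X) = 3 × \sqrt{6} = 3 \sqrt{6}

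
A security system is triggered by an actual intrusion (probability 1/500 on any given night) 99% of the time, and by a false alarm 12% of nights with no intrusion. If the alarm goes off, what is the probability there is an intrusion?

Let D = the rare event, + = positive/flagged.
P(D) = 1/500
P(+|D) = 99/100
P(+|D') = 12/100 = 3/25
P(+) = P(+|D)P(D) + P(+|D')P(D')
     = \frac{99}{100} × \frac{1}{500} + \frac{3}{25} × \frac{499}{500}
     = \frac{6087}{50000}
P(D|+) = P(+|D)P(D)/P(+) = \frac{33}{2029}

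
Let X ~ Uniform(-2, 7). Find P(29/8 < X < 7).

P(29/8 < X < 7) = ∫_{29/8}^{7} f(x) dx
where f(x) = \frac{1}{9}
= \frac{3}{8}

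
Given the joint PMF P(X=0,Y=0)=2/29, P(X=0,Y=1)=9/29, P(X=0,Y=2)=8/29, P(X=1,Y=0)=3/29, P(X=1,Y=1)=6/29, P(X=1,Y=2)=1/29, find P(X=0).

P(X=0) = P(X=0,Y=0) + P(X=0,Y=1) + P(X=0,Y=2)
= 2/29 + 9/29 + 8/29
= 19/29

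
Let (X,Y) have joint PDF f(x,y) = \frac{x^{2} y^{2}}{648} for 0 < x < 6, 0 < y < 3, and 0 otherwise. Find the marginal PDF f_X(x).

f_X(x) = ∫_0^3 f(x,y) dy
= ∫_0^3 \frac{x^{2} y^{2}}{648} dy
= \frac{x^{2}}{72} for 0 < x < 6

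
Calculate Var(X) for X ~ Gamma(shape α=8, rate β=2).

For X ~ Gamma(shape α=8, rate β=2):
Var(X) = 2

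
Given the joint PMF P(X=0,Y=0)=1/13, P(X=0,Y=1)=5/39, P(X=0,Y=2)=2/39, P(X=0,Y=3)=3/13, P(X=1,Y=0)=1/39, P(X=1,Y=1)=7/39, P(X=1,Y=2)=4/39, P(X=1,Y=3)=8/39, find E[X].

First find marginal of X:
P(X=0) = 19/39
P(X=1) = 20/39
E[X] = 0 × 19/39 + 1 × 20/39 = 20/39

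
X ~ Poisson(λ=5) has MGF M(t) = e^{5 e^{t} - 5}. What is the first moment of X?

To find E[X], compute M^(1)(0):
M^(1)(t) = 5 e^{t} e^{5 e^{t} - 5}
M^(1)(0) = 5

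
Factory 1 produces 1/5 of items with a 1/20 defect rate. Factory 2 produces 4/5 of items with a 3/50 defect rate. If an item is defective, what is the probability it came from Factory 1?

Using Bayes' theorem:
P(F1) = 1/5, P(D|F1) = 1/20
P(F2) = 4/5, P(D|F2) = 3/50
P(D) = P(D|F1)P(F1) + P(D|F2)P(F2)
     = \frac{29}{500}
P(F1|D) = P(D|F1)P(F1) / P(D)
= \frac{5}{29}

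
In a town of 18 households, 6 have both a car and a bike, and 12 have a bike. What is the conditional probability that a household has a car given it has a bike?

P(A ∩ B) = 6/18 = 1/3
P(B) = 12/18 = 2/3
P(A|B) = P(A ∩ B) / P(B) = (1/3) / (2/3) = 1/2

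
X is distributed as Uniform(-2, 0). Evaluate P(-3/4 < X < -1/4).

P(-3/4 < X < -1/4) = ∫_{-3/4}^{-1/4} f(x) dx
where f(x) = \frac{1}{2}
= \frac{1}{4}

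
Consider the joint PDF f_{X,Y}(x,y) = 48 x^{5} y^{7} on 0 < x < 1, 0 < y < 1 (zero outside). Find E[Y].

E[Y] = ∫_0^1 ∫_0^1 y × f(x,y) dx dy
= \frac{8}{9}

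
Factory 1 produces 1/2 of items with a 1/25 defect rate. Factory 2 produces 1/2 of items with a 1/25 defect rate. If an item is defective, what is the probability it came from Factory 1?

Using Bayes' theorem:
P(F1) = 1/2, P(D|F1) = 1/25
P(F2) = 1/2, P(D|F2) = 1/25
P(D) = P(D|F1)P(F1) + P(D|F2)P(F2)
     = \frac{1}{25}
P(F1|D) = P(D|F1)P(F1) / P(D)
= \frac{1}{2}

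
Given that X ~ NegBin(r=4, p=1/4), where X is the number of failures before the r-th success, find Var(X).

For X ~ NegBin(r=4, p=1/4), where X is the number of failures before the r-th success:
Var(X) = 48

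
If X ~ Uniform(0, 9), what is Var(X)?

For X ~ Uniform(0, 9):
Var(X) = \frac{27}{4}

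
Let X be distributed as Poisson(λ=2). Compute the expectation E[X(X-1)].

E[X(X-1)] = E[X² - X] = E[X²] - E[X]
E[X] = 2
E[X²] = Var(X) + (E[X])² = 2 + (2)² = 6
E[X(X-1)] = 6 - 2 = 4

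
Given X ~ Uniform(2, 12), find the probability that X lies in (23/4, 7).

P(23/4 < X < 7) = ∫_{23/4}^{7} f(x) dx
where f(x) = \frac{1}{10}
= \frac{1}{8}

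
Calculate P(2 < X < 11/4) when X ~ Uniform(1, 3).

P(2 < X < 11/4) = ∫_{2}^{11/4} f(x) dx
where f(x) = \frac{1}{2}
= \frac{3}{8}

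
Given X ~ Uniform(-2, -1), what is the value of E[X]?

For X ~ Uniform(-2, -1), the expected value is:
E[X] = - \frac{3}{2}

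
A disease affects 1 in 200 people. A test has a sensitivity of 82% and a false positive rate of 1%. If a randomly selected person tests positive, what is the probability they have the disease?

Let D = the rare event, + = positive/flagged.
P(D) = 1/200
P(+|D) = 82/100 = 41/50
P(+|D') = 1/100
P(+) = P(+|D)P(D) + P(+|D')P(D')
     = \frac{41}{50} × \frac{1}{200} + \frac{1}{100} × \frac{199}{200}
     = \frac{281}{20000}
P(D|+) = P(+|D)P(D)/P(+) = \frac{82}{281}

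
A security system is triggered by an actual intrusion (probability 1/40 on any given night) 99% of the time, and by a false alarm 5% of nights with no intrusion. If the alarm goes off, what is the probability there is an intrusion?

Let D = the rare event, + = positive/flagged.
P(D) = 1/40
P(+|D) = 99/100
P(+|D') = 5/100 = 1/20
P(+) = P(+|D)P(D) + P(+|D')P(D')
     = \frac{99}{100} × \frac{1}{40} + \frac{1}{20} × \frac{39}{40}
     = \frac{147}{2000}
P(D|+) = P(+|D)P(D)/P(+) = \frac{33}{98}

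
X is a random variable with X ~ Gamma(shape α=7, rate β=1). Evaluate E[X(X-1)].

E[X(X-1)] = E[X² - X] = E[X²] - E[X]
E[X] = 7
E[X²] = Var(X) + (E[X])² = 7 + (7)² = 56
E[X(X-1)] = 56 - 7 = 49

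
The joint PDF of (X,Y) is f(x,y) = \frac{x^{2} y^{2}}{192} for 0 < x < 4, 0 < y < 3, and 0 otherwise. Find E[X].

f_X(x) = ∫_0^3 \frac{x^{2} y^{2}}{192} dy = \frac{3 x^{2}}{64}
E[X] = ∫_0^4 x × (\frac{3 x^{2}}{64}) dx = 3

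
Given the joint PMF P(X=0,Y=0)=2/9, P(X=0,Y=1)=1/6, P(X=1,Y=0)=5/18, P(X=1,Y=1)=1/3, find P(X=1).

P(X=1) = P(X=1,Y=0) + P(X=1,Y=1)
= 5/18 + 1/3
= 11/18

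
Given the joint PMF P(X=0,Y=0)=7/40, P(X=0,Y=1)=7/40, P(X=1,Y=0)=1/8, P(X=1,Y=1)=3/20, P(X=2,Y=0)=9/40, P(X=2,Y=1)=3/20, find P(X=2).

P(X=2) = P(X=2,Y=0) + P(X=2,Y=1)
= 9/40 + 3/20
= 3/8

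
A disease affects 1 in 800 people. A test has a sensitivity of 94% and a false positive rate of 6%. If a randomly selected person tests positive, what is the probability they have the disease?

Let D = the rare event, + = positive/flagged.
P(D) = 1/800
P(+|D) = 94/100 = 47/50
P(+|D') = 6/100 = 3/50
P(+) = P(+|D)P(D) + P(+|D')P(D')
     = \frac{47}{50} × \frac{1}{800} + \frac{3}{50} × \frac{799}{800}
     = \frac{611}{10000}
P(D|+) = P(+|D)P(D)/P(+) = \frac{1}{52}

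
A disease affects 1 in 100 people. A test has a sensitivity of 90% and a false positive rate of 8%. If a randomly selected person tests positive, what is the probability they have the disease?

Let D = the rare event, + = positive/flagged.
P(D) = 1/100
P(+|D) = 90/100 = 9/10
P(+|D') = 8/100 = 2/25
P(+) = P(+|D)P(D) + P(+|D')P(D')
     = \frac{9}{10} × \frac{1}{100} + \frac{2}{25} × \frac{99}{100}
     = \frac{441}{5000}
P(D|+) = P(+|D)P(D)/P(+) = \frac{5}{49}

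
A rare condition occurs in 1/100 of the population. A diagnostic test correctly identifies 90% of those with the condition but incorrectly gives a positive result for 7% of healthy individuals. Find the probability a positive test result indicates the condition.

Let D = the rare event, + = positive/flagged.
P(D) = 1/100
P(+|D) = 90/100 = 9/10
P(+|D') = 7/100
P(+) = P(+|D)P(D) + P(+|D')P(D')
     = \frac{9}{10} × \frac{1}{100} + \frac{7}{100} × \frac{99}{100}
     = \frac{783}{10000}
P(D|+) = P(+|D)P(D)/P(+) = \frac{10}{87}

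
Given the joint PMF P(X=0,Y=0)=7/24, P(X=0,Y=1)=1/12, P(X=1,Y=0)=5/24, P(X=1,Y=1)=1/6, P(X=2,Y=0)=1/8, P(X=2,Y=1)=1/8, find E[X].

First find marginal of X:
P(X=0) = 3/8
P(X=1) = 3/8
P(X=2) = 1/4
E[X] = 0 × 3/8 + 1 × 3/8 + 2 × 1/4 = 7/8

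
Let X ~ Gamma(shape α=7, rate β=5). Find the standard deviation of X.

For X ~ Gamma(shape α=7, rate β=5):
Var(X) = \frac{7}{25}
SD(X) = √(Var(X)) = √(\frac{7}{25}) = \frac{\sqrt{7}}{5}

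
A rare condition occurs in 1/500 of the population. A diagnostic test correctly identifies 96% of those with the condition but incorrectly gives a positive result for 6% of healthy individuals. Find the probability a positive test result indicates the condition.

Let D = the rare event, + = positive/flagged.
P(D) = 1/500
P(+|D) = 96/100 = 24/25
P(+|D') = 6/100 = 3/50
P(+) = P(+|D)P(D) + P(+|D')P(D')
     = \frac{24}{25} × \frac{1}{500} + \frac{3}{50} × \frac{499}{500}
     = \frac{309}{5000}
P(D|+) = P(+|D)P(D)/P(+) = \frac{16}{515}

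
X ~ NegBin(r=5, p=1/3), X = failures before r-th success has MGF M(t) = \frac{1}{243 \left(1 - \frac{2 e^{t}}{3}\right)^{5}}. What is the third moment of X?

To find E[X^3], compute M^(3)(0):
M^(1)(t) = \frac{10 e^{t}}{729 \left(1 - \frac{2 e^{t}}{3}\right)^{6}}
M^(2)(t) = \frac{10 e^{t}}{729 \left(1 - \frac{2 e^{t}}{3}\right)^{6}} + \frac{40 e^{2 t}}{729 \left(1 - \frac{2 e^{t}}{3}\right)^{7}}
M^(3)(t) = \frac{10 e^{t}}{729 \left(1 - \frac{2 e^{t}}{3}\right)^{6}} + \frac{40 e^{2 t}}{243 \left(1 - \frac{2 e^{t}}{3}\right)^{7}} + \frac{560 e^{3 t}}{2187 \left(1 - \frac{2 e^{t}}{3}\right)^{8}}
M^(3)(0) = 2050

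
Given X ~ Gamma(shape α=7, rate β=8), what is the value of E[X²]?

Using the identity E[X²] = Var(X) + (E[X])²:
E[X] = \frac{7}{8}
Var(X) = \frac{7}{64}
E[X²] = \frac{7}{64} + (\frac{7}{8})²
= \frac{7}{8}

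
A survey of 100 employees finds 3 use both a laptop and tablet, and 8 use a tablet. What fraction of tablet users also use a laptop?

P(A ∩ B) = 3/100
P(B) = 8/100 = 2/25
P(A|B) = P(A ∩ B) / P(B) = (3/100) / (2/25) = 3/8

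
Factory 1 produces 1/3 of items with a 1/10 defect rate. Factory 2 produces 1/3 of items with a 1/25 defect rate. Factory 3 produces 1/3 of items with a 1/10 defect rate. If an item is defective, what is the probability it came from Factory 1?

Using Bayes' theorem:
P(F1) = 1/3, P(D|F1) = 1/10
P(F2) = 1/3, P(D|F2) = 1/25
P(F3) = 1/3, P(D|F3) = 1/10
P(D) = P(D|F1)P(F1) + P(D|F2)P(F2) + P(D|F3)P(F3)
     = \frac{2}{25}
P(F1|D) = P(D|F1)P(F1) / P(D)
= \frac{5}{12}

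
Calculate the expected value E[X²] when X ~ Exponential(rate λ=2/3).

Using the identity E[X²] = Var(X) + (E[X])²:
E[X] = \frac{3}{2}
Var(X) = \frac{9}{4}
E[X²] = \frac{9}{4} + (\frac{3}{2})²
= \frac{9}{2}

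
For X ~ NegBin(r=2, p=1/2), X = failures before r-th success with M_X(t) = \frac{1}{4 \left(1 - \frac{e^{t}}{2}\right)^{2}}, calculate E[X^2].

To find E[X^2], compute M^(2)(0):
M^(1)(t) = \frac{e^{t}}{4 \left(1 - \frac{e^{t}}{2}\right)^{3}}
M^(2)(t) = \frac{e^{t}}{4 \left(1 - \frac{e^{t}}{2}\right)^{3}} + \frac{3 e^{2 t}}{8 \left(1 - \frac{e^{t}}{2}\right)^{4}}
M^(2)(0) = 8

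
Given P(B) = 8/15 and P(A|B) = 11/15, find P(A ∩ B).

By definition, P(A|B) = P(A ∩ B) / P(B)
So P(A ∩ B) = P(A|B) × P(B)
= 11/15 × 8/15
= 88/225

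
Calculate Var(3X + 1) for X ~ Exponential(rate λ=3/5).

For X ~ Exponential(rate λ=3/5):
Var(X) = \frac{25}{9}
Var(3X + 1) = (3)² × Var(X) = 9 × \frac{25}{9} = 25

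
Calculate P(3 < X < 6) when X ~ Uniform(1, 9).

P(3 < X < 6) = ∫_{3}^{6} f(x) dx
where f(x) = \frac{1}{8}
= \frac{3}{8}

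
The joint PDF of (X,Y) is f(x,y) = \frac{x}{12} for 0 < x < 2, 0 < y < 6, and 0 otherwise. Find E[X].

f_X(x) = ∫_0^6 \frac{x}{12} dy = \frac{x}{2}
E[X] = ∫_0^2 x × (\frac{x}{2}) dx = \frac{4}{3}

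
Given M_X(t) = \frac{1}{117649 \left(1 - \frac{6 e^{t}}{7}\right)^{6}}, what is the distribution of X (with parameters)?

The MGF M(t) = \frac{1}{117649 \left(1 - \frac{6 e^{t}}{7}\right)^{6}} is the standard form for the NegativeBinomial distribution.
Comparing with the known MGF formula identifies: NegBin(r=6, p=1/7), X = failures before r-th success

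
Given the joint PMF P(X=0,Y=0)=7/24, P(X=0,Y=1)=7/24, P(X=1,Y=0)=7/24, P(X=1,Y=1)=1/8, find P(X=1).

P(X=1) = P(X=1,Y=0) + P(X=1,Y=1)
= 7/24 + 1/8
= 5/12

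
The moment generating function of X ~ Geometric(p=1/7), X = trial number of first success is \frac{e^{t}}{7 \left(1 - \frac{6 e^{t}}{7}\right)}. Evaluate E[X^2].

To find E[X^2], compute M^(2)(0):
M^(1)(t) = \frac{e^{t}}{7 \left(1 - \frac{6 e^{t}}{7}\right)} + \frac{6 e^{2 t}}{49 \left(1 - \frac{6 e^{t}}{7}\right)^{2}}
M^(2)(t) = \frac{e^{t}}{7 \left(1 - \frac{6 e^{t}}{7}\right)} + \frac{18 e^{2 t}}{49 \left(1 - \frac{6 e^{t}}{7}\right)^{2}} + \frac{72 e^{3 t}}{343 \left(1 - \frac{6 e^{t}}{7}\right)^{3}}
M^(2)(0) = 91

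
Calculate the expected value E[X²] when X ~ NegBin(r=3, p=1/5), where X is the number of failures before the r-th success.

Using the identity E[X²] = Var(X) + (E[X])²:
E[X] = 12
Var(X) = 60
E[X²] = 60 + (12)²
= 204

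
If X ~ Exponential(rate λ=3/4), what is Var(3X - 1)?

For X ~ Exponential(rate λ=3/4):
Var(X) = \frac{16}{9}
Var(3X - 1) = (3)² × Var(X) = 9 × \frac{16}{9} = 16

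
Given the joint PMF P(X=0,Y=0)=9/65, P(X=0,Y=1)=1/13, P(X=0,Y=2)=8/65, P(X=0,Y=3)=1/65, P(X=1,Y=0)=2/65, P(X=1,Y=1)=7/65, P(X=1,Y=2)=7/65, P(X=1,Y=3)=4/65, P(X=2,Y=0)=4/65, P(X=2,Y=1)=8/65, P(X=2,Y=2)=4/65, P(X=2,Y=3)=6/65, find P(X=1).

P(X=1) = P(X=1,Y=0) + P(X=1,Y=1) + P(X=1,Y=2) + P(X=1,Y=3)
= 2/65 + 7/65 + 7/65 + 4/65
= 4/13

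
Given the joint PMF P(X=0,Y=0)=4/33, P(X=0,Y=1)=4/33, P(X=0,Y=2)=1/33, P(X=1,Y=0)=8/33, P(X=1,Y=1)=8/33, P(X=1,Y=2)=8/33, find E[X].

First find marginal of X:
P(X=0) = 3/11
P(X=1) = 8/11
E[X] = 0 × 3/11 + 1 × 8/11 = 8/11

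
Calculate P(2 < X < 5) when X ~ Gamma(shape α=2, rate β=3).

P(2 < X < 5) = ∫_{2}^{5} f(x) dx
where f(x) = 9 x e^{- 3 x}
= \frac{-16 + 7 e^{9}}{e^{15}}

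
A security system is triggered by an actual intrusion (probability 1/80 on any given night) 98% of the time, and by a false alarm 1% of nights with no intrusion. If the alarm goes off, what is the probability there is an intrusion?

Let D = the rare event, + = positive/flagged.
P(D) = 1/80
P(+|D) = 98/100 = 49/50
P(+|D') = 1/100
P(+) = P(+|D)P(D) + P(+|D')P(D')
     = \frac{49}{50} × \frac{1}{80} + \frac{1}{100} × \frac{79}{80}
     = \frac{177}{8000}
P(D|+) = P(+|D)P(D)/P(+) = \frac{98}{177}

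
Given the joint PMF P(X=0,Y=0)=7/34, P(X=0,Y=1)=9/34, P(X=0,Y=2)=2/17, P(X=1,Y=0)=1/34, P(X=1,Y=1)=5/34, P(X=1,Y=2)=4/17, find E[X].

First find marginal of X:
P(X=0) = 10/17
P(X=1) = 7/17
E[X] = 0 × 10/17 + 1 × 7/17 = 7/17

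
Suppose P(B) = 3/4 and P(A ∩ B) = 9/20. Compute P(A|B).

P(A|B) = P(A ∩ B) / P(B)
= (9/20) / (3/4)
= 3/5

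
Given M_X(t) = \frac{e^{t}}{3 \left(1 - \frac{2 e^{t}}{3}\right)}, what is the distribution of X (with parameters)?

The MGF M(t) = \frac{e^{t}}{3 \left(1 - \frac{2 e^{t}}{3}\right)} is the standard form for the Geometric distribution.
Comparing with the known MGF formula identifies: Geometric(p=1/3), X = trial number of first success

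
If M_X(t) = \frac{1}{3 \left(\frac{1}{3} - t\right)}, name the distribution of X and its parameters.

The MGF M(t) = \frac{1}{3 \left(\frac{1}{3} - t\right)} is the standard form for the Exponential distribution.
Comparing with the known MGF formula identifies: Exponential(rate λ=1/3)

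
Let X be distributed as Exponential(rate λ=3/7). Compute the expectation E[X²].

Using the identity E[X²] = Var(X) + (E[X])²:
E[X] = \frac{7}{3}
Var(X) = \frac{49}{9}
E[X²] = \frac{49}{9} + (\frac{7}{3})²
= \frac{98}{9}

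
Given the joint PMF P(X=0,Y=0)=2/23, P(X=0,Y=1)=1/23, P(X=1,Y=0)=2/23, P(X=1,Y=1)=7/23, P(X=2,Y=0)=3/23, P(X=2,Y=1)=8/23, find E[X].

First find marginal of X:
P(X=0) = 3/23
P(X=1) = 9/23
P(X=2) = 11/23
E[X] = 0 × 3/23 + 1 × 9/23 + 2 × 11/23 = 31/23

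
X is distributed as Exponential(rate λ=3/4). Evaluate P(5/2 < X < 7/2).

P(5/2 < X < 7/2) = ∫_{5/2}^{7/2} f(x) dx
where f(x) = \frac{3 e^{- \frac{3 x}{4}}}{4}
= - \frac{1 - e^{\frac{3}{4}}}{e^{\frac{21}{8}}}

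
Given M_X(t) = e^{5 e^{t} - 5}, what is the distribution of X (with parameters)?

The MGF M(t) = e^{5 e^{t} - 5} is the standard form for the Poisson distribution.
Comparing with the known MGF formula identifies: Poisson(λ=5)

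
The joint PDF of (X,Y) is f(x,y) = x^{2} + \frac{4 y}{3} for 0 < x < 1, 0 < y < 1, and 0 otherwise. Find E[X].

E[X] = ∫_0^1 ∫_0^1 x × f(x,y) dy dx
= ∫_0^1 ∫_0^1 x × (x^{2} + \frac{4 y}{3}) dy dx
= \frac{7}{12}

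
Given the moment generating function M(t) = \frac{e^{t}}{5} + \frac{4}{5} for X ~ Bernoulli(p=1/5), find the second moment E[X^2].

To find E[X^2], compute M^(2)(0):
M^(1)(t) = \frac{e^{t}}{5}
M^(2)(t) = \frac{e^{t}}{5}
M^(2)(0) = \frac{1}{5}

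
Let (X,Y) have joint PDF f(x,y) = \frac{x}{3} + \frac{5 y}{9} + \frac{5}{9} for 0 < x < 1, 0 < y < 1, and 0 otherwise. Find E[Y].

E[Y] = ∫_0^1 ∫_0^1 y × f(x,y) dx dy
= \frac{59}{108}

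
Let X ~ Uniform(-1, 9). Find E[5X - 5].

For X ~ Uniform(-1, 9):
E[X] = 4
E[5X - 5] = 5 × E[X] - 5 = 15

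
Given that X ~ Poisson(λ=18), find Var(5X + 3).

For X ~ Poisson(λ=18):
Var(X) = 18
Var(5X + 3) = (5)² × Var(X) = 25 × 18 = 450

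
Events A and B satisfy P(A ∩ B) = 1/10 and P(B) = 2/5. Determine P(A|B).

P(A|B) = P(A ∩ B) / P(B)
= (1/10) / (2/5)
= 1/4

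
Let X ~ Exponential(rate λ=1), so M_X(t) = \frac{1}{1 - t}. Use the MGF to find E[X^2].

To find E[X^2], compute M^(2)(0):
M^(1)(t) = \frac{1}{\left(1 - t\right)^{2}}
M^(2)(t) = \frac{2}{\left(1 - t\right)^{3}}
M^(2)(0) = 2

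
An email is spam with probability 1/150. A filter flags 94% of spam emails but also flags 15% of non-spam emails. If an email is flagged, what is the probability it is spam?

Let D = the rare event, + = positive/flagged.
P(D) = 1/150
P(+|D) = 94/100 = 47/50
P(+|D') = 15/100 = 3/20
P(+) = P(+|D)P(D) + P(+|D')P(D')
     = \frac{47}{50} × \frac{1}{150} + \frac{3}{20} × \frac{149}{150}
     = \frac{2329}{15000}
P(D|+) = P(+|D)P(D)/P(+) = \frac{94}{2329}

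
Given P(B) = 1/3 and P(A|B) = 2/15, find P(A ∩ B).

By definition, P(A|B) = P(A ∩ B) / P(B)
So P(A ∩ B) = P(A|B) × P(B)
= 2/15 × 1/3
= 2/45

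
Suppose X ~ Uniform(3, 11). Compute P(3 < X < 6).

P(3 < X < 6) = ∫_{3}^{6} f(x) dx
where f(x) = \frac{1}{8}
= \frac{3}{8}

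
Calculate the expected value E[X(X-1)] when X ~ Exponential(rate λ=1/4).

E[X(X-1)] = E[X² - X] = E[X²] - E[X]
E[X] = 4
E[X²] = Var(X) + (E[X])² = 16 + (4)² = 32
E[X(X-1)] = 32 - 4 = 28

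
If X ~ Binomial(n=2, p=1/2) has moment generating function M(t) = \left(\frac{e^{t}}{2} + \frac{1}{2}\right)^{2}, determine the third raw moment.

To find E[X^3], compute M^(3)(0):
M^(1)(t) = \left(\frac{e^{t}}{2} + \frac{1}{2}\right) e^{t}
M^(2)(t) = \left(\frac{e^{t}}{2} + \frac{1}{2}\right) e^{t} + \frac{e^{2 t}}{2}
M^(3)(t) = \left(\frac{e^{t}}{2} + \frac{1}{2}\right) e^{t} + \frac{3 e^{2 t}}{2}
M^(3)(0) = \frac{5}{2}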